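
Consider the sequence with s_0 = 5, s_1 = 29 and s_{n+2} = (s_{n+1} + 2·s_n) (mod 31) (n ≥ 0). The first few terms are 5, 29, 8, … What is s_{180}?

5

Computing terms: s_0 = 5, s_1 = 29, s_2 = 8, s_3 = 4, s_4 = 20, s_5 = 28, s_6 = 6, s_7 = 0, s_8 = 12, s_9 = 12, s_{10} = 5, s_{11} = 29.
The sequence repeats with period 10.
(180 - 0) mod 10 = 0, so s_{180} = s_0 = 5.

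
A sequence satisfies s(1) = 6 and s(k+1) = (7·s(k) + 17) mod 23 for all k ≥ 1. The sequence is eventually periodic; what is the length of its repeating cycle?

We have s(1) = 6; s(2) = 13; s(3) = 16; s(4) = 14; s(5) = 0; s(6) = 17; s(7) = 21; s(8) = 3; s(9) = 15; s(10) = 7; s(11) = 20; s(12) = 19; s(13) = 12; s(14) = 9; s(15) = 11; s(16) = 2; s(17) = 8; s(18) = 4; s(19) = 22; s(20) = 10; s(21) = 18; s(22) = 5; s(23) = 6.
Since s(23) = s(1) = 6, the sequence is periodic with period 22.

22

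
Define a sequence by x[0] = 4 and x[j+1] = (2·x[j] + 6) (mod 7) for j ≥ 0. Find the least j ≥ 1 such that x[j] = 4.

Listing terms: x[0] = 4, x[1] = 0, x[2] = 6, x[3] = 4.
The sequence repeats with period 3.
The value 4 next appears (with j ≥ 1) at x[3].

3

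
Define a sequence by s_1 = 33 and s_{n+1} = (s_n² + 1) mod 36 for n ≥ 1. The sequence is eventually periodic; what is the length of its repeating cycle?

We have s_1 = 33,  s_2 = 10,  s_3 = 29,  s_4 = 14,  s_5 = 17,  s_6 = 2,  s_7 = 5,  s_8 = 26,  s_9 = 29.
Since s_9 = s_3 = 29, the sequence is eventually periodic: after a pre-period of length 2 it cycles with period 6.

6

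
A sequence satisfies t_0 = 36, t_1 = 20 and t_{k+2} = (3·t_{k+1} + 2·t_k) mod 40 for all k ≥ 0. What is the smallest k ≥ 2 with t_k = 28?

We have t_0 = 36, t_1 = 20, t_2 = 12, t_3 = 36, t_4 = 12, t_5 = 28, t_6 = 28, t_7 = 20, t_8 = 36, t_9 = 28, t_{10} = 36, t_{11} = 4, t_{12} = 4, t_{13} = 20, t_{14} = 28, t_{15} = 4, t_{16} = 28, t_{17} = 12, t_{18} = 12, t_{19} = 20, t_{20} = 4, t_{21} = 12, t_{22} = 4, t_{23} = 36, t_{24} = 36, t_{25} = 20.
Since (t_{24}, t_{25}) = (t_0, t_1) = (36, 20) (two consecutive terms determine the rest), the sequence is periodic with period 24.
The value 28 first appears (with k ≥ 2) at t_5.

5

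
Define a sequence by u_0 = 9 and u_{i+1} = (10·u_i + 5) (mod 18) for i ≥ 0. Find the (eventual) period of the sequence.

u_0 = 9,  u_1 = 5,  u_2 = 1,  u_3 = 15,  u_4 = 11,  u_5 = 7,  u_6 = 3,  u_7 = 17,  u_8 = 13,  u_9 = 9.
The sequence repeats with period 9.

9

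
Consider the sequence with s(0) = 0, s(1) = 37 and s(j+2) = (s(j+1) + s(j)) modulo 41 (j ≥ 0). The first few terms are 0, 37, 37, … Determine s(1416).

29

s(0) = 0; s(1) = 37; s(2) = 37; s(3) = 33; s(4) = 29; s(5) = 21; s(6) = 9; s(7) = 30; s(8) = 39; s(9) = 28; s(10) = 26; s(11) = 13; s(12) = 39; s(13) = 11; s(14) = 9; s(15) = 20; s(16) = 29; s(17) = 8; s(18) = 37; s(19) = 4; s(20) = 0; s(21) = 4; s(22) = 4; s(23) = 8; s(24) = 12; s(25) = 20; s(26) = 32; s(27) = 11; s(28) = 2; s(29) = 13; s(30) = 15; s(31) = 28; s(32) = 2; s(33) = 30; s(34) = 32; s(35) = 21; s(36) = 12; s(37) = 33; s(38) = 4; s(39) = 37; s(40) = 0; s(41) = 37.
Since (s(40), s(41)) = (s(0), s(1)) = (0, 37) (two consecutive terms determine the rest), the sequence is periodic with period 40.
(1416 - 0) mod 40 = 16, so s(1416) = s(16) = 29.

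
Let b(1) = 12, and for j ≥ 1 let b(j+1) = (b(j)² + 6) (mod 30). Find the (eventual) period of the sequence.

Listing terms: b(1) = 12; b(2) = 0; b(3) = 6; b(4) = 12.
Since b(4) = b(1) = 12, the sequence is periodic with period 3.

3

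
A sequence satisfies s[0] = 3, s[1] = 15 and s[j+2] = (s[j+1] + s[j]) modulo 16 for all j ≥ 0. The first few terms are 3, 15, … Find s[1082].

s[0] = 3, s[1] = 15, s[2] = 2, s[3] = 1, s[4] = 3, s[5] = 4, s[6] = 7, s[7] = 11, s[8] = 2, s[9] = 13, s[10] = 15, s[11] = 12, s[12] = 11, s[13] = 7, s[14] = 2, s[15] = 9, s[16] = 11, s[17] = 4, s[18] = 15, s[19] = 3, s[20] = 2, s[21] = 5, s[22] = 7, s[23] = 12, s[24] = 3, s[25] = 15.
The sequence repeats with period 24.
(1082 - 0) mod 24 = 2, so s[1082] = s[2] = 2.

2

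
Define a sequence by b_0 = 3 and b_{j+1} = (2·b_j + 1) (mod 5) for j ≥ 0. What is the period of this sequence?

b_0 = 3, b_1 = 2, b_2 = 0, b_3 = 1, b_4 = 3.
The sequence repeats with period 4.

4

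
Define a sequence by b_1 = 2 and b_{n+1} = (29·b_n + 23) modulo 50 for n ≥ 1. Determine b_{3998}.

We have b_1 = 2,  b_2 = 31,  b_3 = 22,  b_4 = 11,  b_5 = 42,  b_6 = 41,  b_7 = 12,  b_8 = 21,  b_9 = 32,  b_{10} = 1,  b_{11} = 2.
The sequence repeats with period 10.
So b_{3998} = b_{1 + ((3998-1) mod 10)} = b_8 = 21.

21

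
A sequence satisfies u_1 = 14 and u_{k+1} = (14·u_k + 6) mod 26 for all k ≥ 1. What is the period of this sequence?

13

We have u_1 = 14; u_2 = 20; u_3 = 0; u_4 = 6; u_5 = 12; u_6 = 18; u_7 = 24; u_8 = 4; u_9 = 10; u_{10} = 16; u_{11} = 22; u_{12} = 2; u_{13} = 8; u_{14} = 14.
The sequence repeats with period 13.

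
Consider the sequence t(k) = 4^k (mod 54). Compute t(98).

34

Computing terms: t(0) = 1, t(1) = 4, t(2) = 16, t(3) = 10, t(4) = 40, t(5) = 52, t(6) = 46, t(7) = 22, t(8) = 34, t(9) = 28, t(10) = 4.
Since t(10) = t(1) = 4, the sequence is eventually periodic: after a pre-period of length 1 it cycles with period 9.
For k ≥ 1, t(k) depends only on (k - 1) mod 9. (98 - 1) mod 9 = 7, so t(98) = t(8) = 34.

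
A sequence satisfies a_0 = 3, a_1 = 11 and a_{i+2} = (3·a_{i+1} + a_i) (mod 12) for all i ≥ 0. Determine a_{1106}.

Listing terms: a_0 = 3, a_1 = 11, a_2 = 0, a_3 = 11, a_4 = 9, a_5 = 2, a_6 = 3, a_7 = 11.
The sequence repeats with period 6.
So a_{1106} = a_{0 + ((1106-0) mod 6)} = a_2 = 0.

0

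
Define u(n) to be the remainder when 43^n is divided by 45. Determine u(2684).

Listing terms: u(1) = 43, u(2) = 4, u(3) = 37, u(4) = 16, u(5) = 13, u(6) = 19, u(7) = 7, u(8) = 31, u(9) = 28, u(10) = 34, u(11) = 22, u(12) = 1, u(13) = 43.
Since u(13) = u(1) = 43, the sequence is periodic with period 12.
(2684 - 1) mod 12 = 7, so u(2684) = u(8) = 31.

31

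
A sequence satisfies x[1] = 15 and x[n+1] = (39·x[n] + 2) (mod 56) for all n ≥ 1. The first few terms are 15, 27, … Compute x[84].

19

x[1] = 15; x[2] = 27; x[3] = 47; x[4] = 43; x[5] = 55; x[6] = 19; x[7] = 15.
The sequence repeats with period 6.
So x[84] = x[1 + ((84-1) mod 6)] = x[6] = 19.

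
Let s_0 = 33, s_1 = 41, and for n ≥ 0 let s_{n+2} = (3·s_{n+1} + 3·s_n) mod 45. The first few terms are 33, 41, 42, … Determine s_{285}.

Listing terms: s_0 = 33, s_1 = 41, s_2 = 42, s_3 = 24, s_4 = 18, s_5 = 36, s_6 = 27, s_7 = 9, s_8 = 18, s_9 = 36.
Since (s_8, s_9) = (s_4, s_5) = (18, 36) (two consecutive terms determine the rest), the sequence is eventually periodic: after a pre-period of length 4 it cycles with period 4.
For n ≥ 4, s_n depends only on (n - 4) mod 4. (285 - 4) mod 4 = 1, so s_{285} = s_5 = 36.

36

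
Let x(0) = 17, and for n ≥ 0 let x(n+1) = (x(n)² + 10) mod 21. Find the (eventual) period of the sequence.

3

We have x(0) = 17; x(1) = 5; x(2) = 14; x(3) = 17.
Since x(3) = x(0) = 17, the sequence is periodic with period 3.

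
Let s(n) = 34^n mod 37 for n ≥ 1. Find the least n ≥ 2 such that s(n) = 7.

4

s(1) = 34,  s(2) = 9,  s(3) = 10,  s(4) = 7,  s(5) = 16,  s(6) = 26,  s(7) = 33,  s(8) = 12,  s(9) = 1,  s(10) = 34.
The sequence repeats with period 9.
The value 7 first appears (with n ≥ 2) at s(4).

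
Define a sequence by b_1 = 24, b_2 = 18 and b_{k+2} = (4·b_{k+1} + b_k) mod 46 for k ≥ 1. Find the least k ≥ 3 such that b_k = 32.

Listing terms: b_1 = 24; b_2 = 18; b_3 = 4; b_4 = 34; b_5 = 2; b_6 = 42; b_7 = 32; b_8 = 32; b_9 = 22; b_{10} = 28; b_{11} = 42; b_{12} = 12; b_{13} = 44; b_{14} = 4; b_{15} = 14; b_{16} = 14; b_{17} = 24; b_{18} = 18.
The sequence repeats with period 16.
The value 32 first appears (with k ≥ 3) at b_7.

7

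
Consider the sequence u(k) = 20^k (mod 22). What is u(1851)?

Listing terms: u(1) = 20, u(2) = 4, u(3) = 14, u(4) = 16, u(5) = 12, u(6) = 20.
The sequence repeats with period 5.
So u(1851) = u(1 + ((1851-1) mod 5)) = u(1) = 20.

20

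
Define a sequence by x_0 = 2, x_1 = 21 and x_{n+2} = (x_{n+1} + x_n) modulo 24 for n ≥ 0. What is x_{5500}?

19

Listing terms: x_0 = 2,  x_1 = 21,  x_2 = 23,  x_3 = 20,  x_4 = 19,  x_5 = 15,  x_6 = 10,  x_7 = 1,  x_8 = 11,  x_9 = 12,  x_{10} = 23,  x_{11} = 11,  x_{12} = 10,  x_{13} = 21,  x_{14} = 7,  x_{15} = 4,  x_{16} = 11,  x_{17} = 15,  x_{18} = 2,  x_{19} = 17,  x_{20} = 19,  x_{21} = 12,  x_{22} = 7,  x_{23} = 19,  x_{24} = 2,  x_{25} = 21.
The sequence repeats with period 24.
So x_{5500} = x_{0 + ((5500-0) mod 24)} = x_4 = 19.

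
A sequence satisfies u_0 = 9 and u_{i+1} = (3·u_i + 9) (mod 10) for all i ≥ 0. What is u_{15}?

u_0 = 9, u_1 = 6, u_2 = 7, u_3 = 0, u_4 = 9.
Since u_4 = u_0 = 9, the sequence is periodic with period 4.
(15 - 0) mod 4 = 3, so u_{15} = u_3 = 0.

0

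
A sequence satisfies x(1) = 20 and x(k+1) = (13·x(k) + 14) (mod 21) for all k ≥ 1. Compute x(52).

8

Listing terms: x(1) = 20; x(2) = 1; x(3) = 6; x(4) = 8; x(5) = 13; x(6) = 15; x(7) = 20.
The sequence repeats with period 6.
(52 - 1) mod 6 = 3, so x(52) = x(4) = 8.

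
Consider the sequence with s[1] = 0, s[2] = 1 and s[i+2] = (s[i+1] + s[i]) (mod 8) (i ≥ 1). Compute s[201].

5

s[1] = 0,  s[2] = 1,  s[3] = 1,  s[4] = 2,  s[5] = 3,  s[6] = 5,  s[7] = 0,  s[8] = 5,  s[9] = 5,  s[10] = 2,  s[11] = 7,  s[12] = 1,  s[13] = 0,  s[14] = 1.
The sequence repeats with period 12.
So s[201] = s[1 + ((201-1) mod 12)] = s[9] = 5.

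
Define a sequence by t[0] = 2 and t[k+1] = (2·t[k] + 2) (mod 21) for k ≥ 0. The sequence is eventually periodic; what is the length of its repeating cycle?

6

Computing terms: t[0] = 2,  t[1] = 6,  t[2] = 14,  t[3] = 9,  t[4] = 20,  t[5] = 0,  t[6] = 2.
Since t[6] = t[0] = 2, the sequence is periodic with period 6.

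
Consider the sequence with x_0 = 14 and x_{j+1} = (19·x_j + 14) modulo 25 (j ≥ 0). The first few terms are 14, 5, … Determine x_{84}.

4

x_0 = 14,  x_1 = 5,  x_2 = 9,  x_3 = 10,  x_4 = 4,  x_5 = 15,  x_6 = 24,  x_7 = 20,  x_8 = 19,  x_9 = 0,  x_{10} = 14.
The sequence repeats with period 10.
(84 - 0) mod 10 = 4, so x_{84} = x_4 = 4.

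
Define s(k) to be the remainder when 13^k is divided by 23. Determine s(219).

16

Listing terms: s(1) = 13,  s(2) = 8,  s(3) = 12,  s(4) = 18,  s(5) = 4,  s(6) = 6,  s(7) = 9,  s(8) = 2,  s(9) = 3,  s(10) = 16,  s(11) = 1,  s(12) = 13.
Since s(12) = s(1) = 13, the sequence is periodic with period 11.
So s(219) = s(1 + ((219-1) mod 11)) = s(10) = 16.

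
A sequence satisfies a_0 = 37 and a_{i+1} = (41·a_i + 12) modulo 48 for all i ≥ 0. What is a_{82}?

13

a_0 = 37, a_1 = 41, a_2 = 13, a_3 = 17, a_4 = 37.
Since a_4 = a_0 = 37, the sequence is periodic with period 4.
(82 - 0) mod 4 = 2, so a_{82} = a_2 = 13.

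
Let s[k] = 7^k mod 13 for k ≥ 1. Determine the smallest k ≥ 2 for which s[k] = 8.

We have s[1] = 7,  s[2] = 10,  s[3] = 5,  s[4] = 9,  s[5] = 11,  s[6] = 12,  s[7] = 6,  s[8] = 3,  s[9] = 8,  s[10] = 4,  s[11] = 2,  s[12] = 1,  s[13] = 7.
The sequence repeats with period 12.
The value 8 first appears (with k ≥ 2) at s[9].

9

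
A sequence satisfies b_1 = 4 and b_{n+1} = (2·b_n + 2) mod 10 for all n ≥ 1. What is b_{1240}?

We have b_1 = 4, b_2 = 0, b_3 = 2, b_4 = 6, b_5 = 4.
Since b_5 = b_1 = 4, the sequence is periodic with period 4.
(1240 - 1) mod 4 = 3, so b_{1240} = b_4 = 6.

6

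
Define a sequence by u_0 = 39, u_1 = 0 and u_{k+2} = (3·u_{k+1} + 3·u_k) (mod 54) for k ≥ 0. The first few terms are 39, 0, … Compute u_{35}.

27

u_0 = 39, u_1 = 0, u_2 = 9, u_3 = 27, u_4 = 0, u_5 = 27, u_6 = 27, u_7 = 0.
Since (u_6, u_7) = (u_3, u_4) = (27, 0) (two consecutive terms determine the rest), the sequence is eventually periodic: after a pre-period of length 3 it cycles with period 3.
For k ≥ 3, u_k depends only on (k - 3) mod 3. (35 - 3) mod 3 = 2, so u_{35} = u_5 = 27.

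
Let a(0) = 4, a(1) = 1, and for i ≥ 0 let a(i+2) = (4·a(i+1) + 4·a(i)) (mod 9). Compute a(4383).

6

Listing terms: a(0) = 4,  a(1) = 1,  a(2) = 2,  a(3) = 3,  a(4) = 2,  a(5) = 2,  a(6) = 7,  a(7) = 0,  a(8) = 1,  a(9) = 4,  a(10) = 2,  a(11) = 6,  a(12) = 5,  a(13) = 8,  a(14) = 7,  a(15) = 6,  a(16) = 7,  a(17) = 7,  a(18) = 2,  a(19) = 0,  a(20) = 8,  a(21) = 5,  a(22) = 7,  a(23) = 3,  a(24) = 4,  a(25) = 1.
Since (a(24), a(25)) = (a(0), a(1)) = (4, 1) (two consecutive terms determine the rest), the sequence is periodic with period 24.
So a(4383) = a(0 + ((4383-0) mod 24)) = a(15) = 6.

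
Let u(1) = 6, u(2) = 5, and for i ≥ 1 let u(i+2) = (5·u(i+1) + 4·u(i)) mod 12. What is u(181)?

Computing terms: u(1) = 6,  u(2) = 5,  u(3) = 1,  u(4) = 1,  u(5) = 9,  u(6) = 1,  u(7) = 5,  u(8) = 5,  u(9) = 9,  u(10) = 5,  u(11) = 1.
Since (u(10), u(11)) = (u(2), u(3)) = (5, 1) (two consecutive terms determine the rest), the sequence is eventually periodic: after a pre-period of length 1 it cycles with period 8.
For i ≥ 2, u(i) depends only on (i - 2) mod 8. (181 - 2) mod 8 = 3, so u(181) = u(5) = 9.

9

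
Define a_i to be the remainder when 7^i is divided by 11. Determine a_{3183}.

a_0 = 1,  a_1 = 7,  a_2 = 5,  a_3 = 2,  a_4 = 3,  a_5 = 10,  a_6 = 4,  a_7 = 6,  a_8 = 9,  a_9 = 8,  a_{10} = 1.
The sequence repeats with period 10.
So a_{3183} = a_{0 + ((3183-0) mod 10)} = a_3 = 2.

2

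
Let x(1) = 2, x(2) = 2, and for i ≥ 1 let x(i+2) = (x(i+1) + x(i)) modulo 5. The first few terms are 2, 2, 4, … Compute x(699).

We have x(1) = 2, x(2) = 2, x(3) = 4, x(4) = 1, x(5) = 0, x(6) = 1, x(7) = 1, x(8) = 2, x(9) = 3, x(10) = 0, x(11) = 3, x(12) = 3, x(13) = 1, x(14) = 4, x(15) = 0, x(16) = 4, x(17) = 4, x(18) = 3, x(19) = 2, x(20) = 0, x(21) = 2, x(22) = 2.
The sequence repeats with period 20.
So x(699) = x(1 + ((699-1) mod 20)) = x(19) = 2.

2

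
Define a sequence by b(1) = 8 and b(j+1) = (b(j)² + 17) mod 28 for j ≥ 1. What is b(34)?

21

b(1) = 8,  b(2) = 25,  b(3) = 26,  b(4) = 21,  b(5) = 10,  b(6) = 5,  b(7) = 14,  b(8) = 17,  b(9) = 26.
Since b(9) = b(3) = 26, the sequence is eventually periodic: after a pre-period of length 2 it cycles with period 6.
For j ≥ 3, b(j) depends only on (j - 3) mod 6. (34 - 3) mod 6 = 1, so b(34) = b(4) = 21.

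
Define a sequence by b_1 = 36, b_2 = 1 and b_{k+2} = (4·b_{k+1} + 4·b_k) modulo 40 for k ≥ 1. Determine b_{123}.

Listing terms: b_1 = 36, b_2 = 1, b_3 = 28, b_4 = 36, b_5 = 16, b_6 = 8, b_7 = 16, b_8 = 16, b_9 = 8.
Since (b_8, b_9) = (b_5, b_6) = (16, 8) (two consecutive terms determine the rest), the sequence is eventually periodic: after a pre-period of length 4 it cycles with period 3.
For k ≥ 5, b_k depends only on (k - 5) mod 3. (123 - 5) mod 3 = 1, so b_{123} = b_6 = 8.

8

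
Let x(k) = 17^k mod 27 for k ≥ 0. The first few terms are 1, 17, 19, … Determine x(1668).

1

x(0) = 1, x(1) = 17, x(2) = 19, x(3) = 26, x(4) = 10, x(5) = 8, x(6) = 1.
Since x(6) = x(0) = 1, the sequence is periodic with period 6.
So x(1668) = x(0 + ((1668-0) mod 6)) = x(0) = 1.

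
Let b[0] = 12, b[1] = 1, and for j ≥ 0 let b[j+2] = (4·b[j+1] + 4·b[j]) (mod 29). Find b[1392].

20

Listing terms: b[0] = 12, b[1] = 1, b[2] = 23, b[3] = 9, b[4] = 12, b[5] = 26, b[6] = 7, b[7] = 16, b[8] = 5, b[9] = 26, b[10] = 8, b[11] = 20, b[12] = 25, b[13] = 6, b[14] = 8, b[15] = 27, b[16] = 24, b[17] = 1, b[18] = 13, b[19] = 27, b[20] = 15, b[21] = 23, b[22] = 7, b[23] = 4, b[24] = 15, b[25] = 18, b[26] = 16, b[27] = 20, b[28] = 28, b[29] = 18, b[30] = 10, b[31] = 25, b[32] = 24, b[33] = 22, b[34] = 10, b[35] = 12, b[36] = 1.
The sequence repeats with period 35.
So b[1392] = b[0 + ((1392-0) mod 35)] = b[27] = 20.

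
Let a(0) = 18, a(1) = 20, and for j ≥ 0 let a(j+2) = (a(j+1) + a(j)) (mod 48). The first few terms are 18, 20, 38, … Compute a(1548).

18

We have a(0) = 18, a(1) = 20, a(2) = 38, a(3) = 10, a(4) = 0, a(5) = 10, a(6) = 10, a(7) = 20, a(8) = 30, a(9) = 2, a(10) = 32, a(11) = 34, a(12) = 18, a(13) = 4, a(14) = 22, a(15) = 26, a(16) = 0, a(17) = 26, a(18) = 26, a(19) = 4, a(20) = 30, a(21) = 34, a(22) = 16, a(23) = 2, a(24) = 18, a(25) = 20.
Since (a(24), a(25)) = (a(0), a(1)) = (18, 20) (two consecutive terms determine the rest), the sequence is periodic with period 24.
So a(1548) = a(0 + ((1548-0) mod 24)) = a(12) = 18.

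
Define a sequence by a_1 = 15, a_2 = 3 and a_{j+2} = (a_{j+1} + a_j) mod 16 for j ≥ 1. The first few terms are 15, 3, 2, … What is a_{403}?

a_1 = 15, a_2 = 3, a_3 = 2, a_4 = 5, a_5 = 7, a_6 = 12, a_7 = 3, a_8 = 15, a_9 = 2, a_{10} = 1, a_{11} = 3, a_{12} = 4, a_{13} = 7, a_{14} = 11, a_{15} = 2, a_{16} = 13, a_{17} = 15, a_{18} = 12, a_{19} = 11, a_{20} = 7, a_{21} = 2, a_{22} = 9, a_{23} = 11, a_{24} = 4, a_{25} = 15, a_{26} = 3.
Since (a_{25}, a_{26}) = (a_1, a_2) = (15, 3) (two consecutive terms determine the rest), the sequence is periodic with period 24.
(403 - 1) mod 24 = 18, so a_{403} = a_{19} = 11.

11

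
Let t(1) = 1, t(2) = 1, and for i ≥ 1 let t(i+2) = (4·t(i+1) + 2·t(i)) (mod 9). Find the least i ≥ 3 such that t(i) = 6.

3

Listing terms: t(1) = 1, t(2) = 1, t(3) = 6, t(4) = 8, t(5) = 8, t(6) = 3, t(7) = 1, t(8) = 1.
Since (t(7), t(8)) = (t(1), t(2)) = (1, 1) (two consecutive terms determine the rest), the sequence is periodic with period 6.
The value 6 first appears (with i ≥ 3) at t(3).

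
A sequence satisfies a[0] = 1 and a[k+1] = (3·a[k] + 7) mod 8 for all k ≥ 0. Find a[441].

2

Listing terms: a[0] = 1, a[1] = 2, a[2] = 5, a[3] = 6, a[4] = 1.
Since a[4] = a[0] = 1, the sequence is periodic with period 4.
So a[441] = a[0 + ((441-0) mod 4)] = a[1] = 2.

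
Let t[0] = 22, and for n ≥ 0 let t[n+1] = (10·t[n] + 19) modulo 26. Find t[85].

t[0] = 22; t[1] = 5; t[2] = 17; t[3] = 7; t[4] = 11; t[5] = 25; t[6] = 9; t[7] = 5.
Since t[7] = t[1] = 5, the sequence is eventually periodic: after a pre-period of length 1 it cycles with period 6.
For n ≥ 1, t[n] depends only on (n - 1) mod 6. (85 - 1) mod 6 = 0, so t[85] = t[1] = 5.

5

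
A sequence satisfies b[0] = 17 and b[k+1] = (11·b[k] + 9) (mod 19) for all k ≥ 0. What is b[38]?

We have b[0] = 17, b[1] = 6, b[2] = 18, b[3] = 17.
The sequence repeats with period 3.
So b[38] = b[0 + ((38-0) mod 3)] = b[2] = 18.

18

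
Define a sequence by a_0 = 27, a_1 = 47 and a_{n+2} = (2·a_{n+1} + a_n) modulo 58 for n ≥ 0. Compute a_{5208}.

Listing terms: a_0 = 27,  a_1 = 47,  a_2 = 5,  a_3 = 57,  a_4 = 3,  a_5 = 5,  a_6 = 13,  a_7 = 31,  a_8 = 17,  a_9 = 7,  a_{10} = 31,  a_{11} = 11,  a_{12} = 53,  a_{13} = 1,  a_{14} = 55,  a_{15} = 53,  a_{16} = 45,  a_{17} = 27,  a_{18} = 41,  a_{19} = 51,  a_{20} = 27,  a_{21} = 47.
The sequence repeats with period 20.
So a_{5208} = a_{0 + ((5208-0) mod 20)} = a_8 = 17.

17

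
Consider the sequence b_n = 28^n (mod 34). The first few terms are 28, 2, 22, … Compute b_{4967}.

20

Computing terms: b_1 = 28,  b_2 = 2,  b_3 = 22,  b_4 = 4,  b_5 = 10,  b_6 = 8,  b_7 = 20,  b_8 = 16,  b_9 = 6,  b_{10} = 32,  b_{11} = 12,  b_{12} = 30,  b_{13} = 24,  b_{14} = 26,  b_{15} = 14,  b_{16} = 18,  b_{17} = 28.
The sequence repeats with period 16.
(4967 - 1) mod 16 = 6, so b_{4967} = b_7 = 20.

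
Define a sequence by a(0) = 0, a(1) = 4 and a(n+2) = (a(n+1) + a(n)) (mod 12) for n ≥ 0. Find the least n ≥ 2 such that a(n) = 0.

We have a(0) = 0; a(1) = 4; a(2) = 4; a(3) = 8; a(4) = 0; a(5) = 8; a(6) = 8; a(7) = 4; a(8) = 0; a(9) = 4.
The sequence repeats with period 8.
The value 0 first appears (with n ≥ 2) at a(4).

4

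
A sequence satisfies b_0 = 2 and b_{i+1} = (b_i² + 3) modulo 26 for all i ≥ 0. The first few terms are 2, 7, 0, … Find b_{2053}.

We have b_0 = 2; b_1 = 7; b_2 = 0; b_3 = 3; b_4 = 12; b_5 = 17; b_6 = 6; b_7 = 13; b_8 = 16; b_9 = 25; b_{10} = 4; b_{11} = 19; b_{12} = 0.
Since b_{12} = b_2 = 0, the sequence is eventually periodic: after a pre-period of length 2 it cycles with period 10.
For i ≥ 2, b_i depends only on (i - 2) mod 10. (2053 - 2) mod 10 = 1, so b_{2053} = b_3 = 3.

3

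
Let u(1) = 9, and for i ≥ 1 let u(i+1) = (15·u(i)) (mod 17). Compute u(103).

15

Computing terms: u(1) = 9,  u(2) = 16,  u(3) = 2,  u(4) = 13,  u(5) = 8,  u(6) = 1,  u(7) = 15,  u(8) = 4,  u(9) = 9.
The sequence repeats with period 8.
So u(103) = u(1 + ((103-1) mod 8)) = u(7) = 15.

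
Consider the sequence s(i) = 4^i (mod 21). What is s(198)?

We have s(1) = 4; s(2) = 16; s(3) = 1; s(4) = 4.
The sequence repeats with period 3.
(198 - 1) mod 3 = 2, so s(198) = s(3) = 1.

1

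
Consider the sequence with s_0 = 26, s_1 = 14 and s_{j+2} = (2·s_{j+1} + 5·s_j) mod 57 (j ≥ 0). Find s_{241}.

Listing terms: s_0 = 26; s_1 = 14; s_2 = 44; s_3 = 44; s_4 = 23; s_5 = 38; s_6 = 20; s_7 = 2; s_8 = 47; s_9 = 47; s_{10} = 44; s_{11} = 38; s_{12} = 11; s_{13} = 41; s_{14} = 23; s_{15} = 23; s_{16} = 47; s_{17} = 38; s_{18} = 26; s_{19} = 14.
The sequence repeats with period 18.
(241 - 0) mod 18 = 7, so s_{241} = s_7 = 2.

2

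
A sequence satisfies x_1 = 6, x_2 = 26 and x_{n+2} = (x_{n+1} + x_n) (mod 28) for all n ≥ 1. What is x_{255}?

x_1 = 6,  x_2 = 26,  x_3 = 4,  x_4 = 2,  x_5 = 6,  x_6 = 8,  x_7 = 14,  x_8 = 22,  x_9 = 8,  x_{10} = 2,  x_{11} = 10,  x_{12} = 12,  x_{13} = 22,  x_{14} = 6,  x_{15} = 0,  x_{16} = 6,  x_{17} = 6,  x_{18} = 12,  x_{19} = 18,  x_{20} = 2,  x_{21} = 20,  x_{22} = 22,  x_{23} = 14,  x_{24} = 8,  x_{25} = 22,  x_{26} = 2,  x_{27} = 24,  x_{28} = 26,  x_{29} = 22,  x_{30} = 20,  x_{31} = 14,  x_{32} = 6,  x_{33} = 20,  x_{34} = 26,  x_{35} = 18,  x_{36} = 16,  x_{37} = 6,  x_{38} = 22,  x_{39} = 0,  x_{40} = 22,  x_{41} = 22,  x_{42} = 16,  x_{43} = 10,  x_{44} = 26,  x_{45} = 8,  x_{46} = 6,  x_{47} = 14,  x_{48} = 20,  x_{49} = 6,  x_{50} = 26.
Since (x_{49}, x_{50}) = (x_1, x_2) = (6, 26) (two consecutive terms determine the rest), the sequence is periodic with period 48.
(255 - 1) mod 48 = 14, so x_{255} = x_{15} = 0.

0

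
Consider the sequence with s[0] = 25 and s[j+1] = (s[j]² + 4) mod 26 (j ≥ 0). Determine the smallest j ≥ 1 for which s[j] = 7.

5

s[0] = 25,  s[1] = 5,  s[2] = 3,  s[3] = 13,  s[4] = 17,  s[5] = 7,  s[6] = 1,  s[7] = 5.
Since s[7] = s[1] = 5, the sequence is eventually periodic: after a pre-period of length 1 it cycles with period 6.
The value 7 first appears (with j ≥ 1) at s[5].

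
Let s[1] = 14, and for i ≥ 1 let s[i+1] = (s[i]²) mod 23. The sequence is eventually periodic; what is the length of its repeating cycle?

Computing terms: s[1] = 14; s[2] = 12; s[3] = 6; s[4] = 13; s[5] = 8; s[6] = 18; s[7] = 2; s[8] = 4; s[9] = 16; s[10] = 3; s[11] = 9; s[12] = 12.
Since s[12] = s[2] = 12, the sequence is eventually periodic: after a pre-period of length 1 it cycles with period 10.

10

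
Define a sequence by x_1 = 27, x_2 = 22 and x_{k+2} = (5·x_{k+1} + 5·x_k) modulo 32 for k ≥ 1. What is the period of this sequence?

x_1 = 27; x_2 = 22; x_3 = 21; x_4 = 23; x_5 = 28; x_6 = 31; x_7 = 7; x_8 = 30; x_9 = 25; x_{10} = 19; x_{11} = 28; x_{12} = 11; x_{13} = 3; x_{14} = 6; x_{15} = 13; x_{16} = 31; x_{17} = 28; x_{18} = 7; x_{19} = 15; x_{20} = 14; x_{21} = 17; x_{22} = 27; x_{23} = 28; x_{24} = 19; x_{25} = 11; x_{26} = 22; x_{27} = 5; x_{28} = 7; x_{29} = 28; x_{30} = 15; x_{31} = 23; x_{32} = 30; x_{33} = 9; x_{34} = 3; x_{35} = 28; x_{36} = 27; x_{37} = 19; x_{38} = 6; x_{39} = 29; x_{40} = 15; x_{41} = 28; x_{42} = 23; x_{43} = 31; x_{44} = 14; x_{45} = 1; x_{46} = 11; x_{47} = 28; x_{48} = 3; x_{49} = 27; x_{50} = 22.
The sequence repeats with period 48.

48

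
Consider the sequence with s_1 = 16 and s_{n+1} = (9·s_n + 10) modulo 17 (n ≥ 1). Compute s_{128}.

s_1 = 16, s_2 = 1, s_3 = 2, s_4 = 11, s_5 = 7, s_6 = 5, s_7 = 4, s_8 = 12, s_9 = 16.
Since s_9 = s_1 = 16, the sequence is periodic with period 8.
So s_{128} = s_{1 + ((128-1) mod 8)} = s_8 = 12.

12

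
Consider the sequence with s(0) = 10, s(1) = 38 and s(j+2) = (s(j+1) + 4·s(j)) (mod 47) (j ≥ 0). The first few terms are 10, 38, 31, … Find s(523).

s(0) = 10; s(1) = 38; s(2) = 31; s(3) = 42; s(4) = 25; s(5) = 5; s(6) = 11; s(7) = 31; s(8) = 28; s(9) = 11; s(10) = 29; s(11) = 26; s(12) = 1; s(13) = 11; s(14) = 15; s(15) = 12; s(16) = 25; s(17) = 26; s(18) = 32; s(19) = 42; s(20) = 29; s(21) = 9; s(22) = 31; s(23) = 20; s(24) = 3; s(25) = 36; s(26) = 1; s(27) = 4; s(28) = 8; s(29) = 24; s(30) = 9; s(31) = 11; s(32) = 0; s(33) = 44; s(34) = 44; s(35) = 32; s(36) = 20; s(37) = 7; s(38) = 40; s(39) = 21; s(40) = 40; s(41) = 30; s(42) = 2; s(43) = 28; s(44) = 36; s(45) = 7; s(46) = 10; s(47) = 38.
The sequence repeats with period 46.
(523 - 0) mod 46 = 17, so s(523) = s(17) = 26.

26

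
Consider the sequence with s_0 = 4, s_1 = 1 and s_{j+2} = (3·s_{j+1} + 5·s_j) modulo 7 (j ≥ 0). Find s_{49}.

Listing terms: s_0 = 4, s_1 = 1, s_2 = 2, s_3 = 4, s_4 = 1.
Since (s_3, s_4) = (s_0, s_1) = (4, 1) (two consecutive terms determine the rest), the sequence is periodic with period 3.
So s_{49} = s_{0 + ((49-0) mod 3)} = s_1 = 1.

1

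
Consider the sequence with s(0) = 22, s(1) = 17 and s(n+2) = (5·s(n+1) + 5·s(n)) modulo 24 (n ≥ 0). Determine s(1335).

Listing terms: s(0) = 22, s(1) = 17, s(2) = 3, s(3) = 4, s(4) = 11, s(5) = 3, s(6) = 22, s(7) = 5, s(8) = 15, s(9) = 4, s(10) = 23, s(11) = 15, s(12) = 22, s(13) = 17.
The sequence repeats with period 12.
(1335 - 0) mod 12 = 3, so s(1335) = s(3) = 4.

4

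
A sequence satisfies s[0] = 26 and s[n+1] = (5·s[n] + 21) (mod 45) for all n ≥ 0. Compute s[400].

We have s[0] = 26, s[1] = 16, s[2] = 11, s[3] = 31, s[4] = 41, s[5] = 1, s[6] = 26.
The sequence repeats with period 6.
(400 - 0) mod 6 = 4, so s[400] = s[4] = 41.

41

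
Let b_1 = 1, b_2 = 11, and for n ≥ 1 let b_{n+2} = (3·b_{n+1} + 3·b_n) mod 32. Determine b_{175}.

Computing terms: b_1 = 1, b_2 = 11, b_3 = 4, b_4 = 13, b_5 = 19, b_6 = 0, b_7 = 25, b_8 = 11, b_9 = 12, b_{10} = 5, b_{11} = 19, b_{12} = 8, b_{13} = 17, b_{14} = 11, b_{15} = 20, b_{16} = 29, b_{17} = 19, b_{18} = 16, b_{19} = 9, b_{20} = 11, b_{21} = 28, b_{22} = 21, b_{23} = 19, b_{24} = 24, b_{25} = 1, b_{26} = 11.
The sequence repeats with period 24.
(175 - 1) mod 24 = 6, so b_{175} = b_7 = 25.

25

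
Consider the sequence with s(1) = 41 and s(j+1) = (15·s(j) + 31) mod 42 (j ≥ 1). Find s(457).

s(1) = 41, s(2) = 16, s(3) = 19, s(4) = 22, s(5) = 25, s(6) = 28, s(7) = 31, s(8) = 34, s(9) = 37, s(10) = 40, s(11) = 1, s(12) = 4, s(13) = 7, s(14) = 10, s(15) = 13, s(16) = 16.
Since s(16) = s(2) = 16, the sequence is eventually periodic: after a pre-period of length 1 it cycles with period 14.
For j ≥ 2, s(j) depends only on (j - 2) mod 14. (457 - 2) mod 14 = 7, so s(457) = s(9) = 37.

37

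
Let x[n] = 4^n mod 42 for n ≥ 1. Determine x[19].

4

x[1] = 4, x[2] = 16, x[3] = 22, x[4] = 4.
Since x[4] = x[1] = 4, the sequence is periodic with period 3.
(19 - 1) mod 3 = 0, so x[19] = x[1] = 4.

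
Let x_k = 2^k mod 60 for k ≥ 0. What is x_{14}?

x_0 = 1,  x_1 = 2,  x_2 = 4,  x_3 = 8,  x_4 = 16,  x_5 = 32,  x_6 = 4.
Since x_6 = x_2 = 4, the sequence is eventually periodic: after a pre-period of length 2 it cycles with period 4.
For k ≥ 2, x_k depends only on (k - 2) mod 4. (14 - 2) mod 4 = 0, so x_{14} = x_2 = 4.

4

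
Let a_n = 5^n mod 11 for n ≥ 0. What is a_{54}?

Listing terms: a_0 = 1,  a_1 = 5,  a_2 = 3,  a_3 = 4,  a_4 = 9,  a_5 = 1.
The sequence repeats with period 5.
(54 - 0) mod 5 = 4, so a_{54} = a_4 = 9.

9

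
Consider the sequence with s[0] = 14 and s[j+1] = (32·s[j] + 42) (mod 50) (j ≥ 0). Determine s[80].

14

s[0] = 14, s[1] = 40, s[2] = 22, s[3] = 46, s[4] = 14.
Since s[4] = s[0] = 14, the sequence is periodic with period 4.
So s[80] = s[0 + ((80-0) mod 4)] = s[0] = 14.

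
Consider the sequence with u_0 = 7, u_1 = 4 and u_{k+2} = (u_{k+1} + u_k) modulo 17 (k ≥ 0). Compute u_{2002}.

u_0 = 7,  u_1 = 4,  u_2 = 11,  u_3 = 15,  u_4 = 9,  u_5 = 7,  u_6 = 16,  u_7 = 6,  u_8 = 5,  u_9 = 11,  u_{10} = 16,  u_{11} = 10,  u_{12} = 9,  u_{13} = 2,  u_{14} = 11,  u_{15} = 13,  u_{16} = 7,  u_{17} = 3,  u_{18} = 10,  u_{19} = 13,  u_{20} = 6,  u_{21} = 2,  u_{22} = 8,  u_{23} = 10,  u_{24} = 1,  u_{25} = 11,  u_{26} = 12,  u_{27} = 6,  u_{28} = 1,  u_{29} = 7,  u_{30} = 8,  u_{31} = 15,  u_{32} = 6,  u_{33} = 4,  u_{34} = 10,  u_{35} = 14,  u_{36} = 7,  u_{37} = 4.
The sequence repeats with period 36.
(2002 - 0) mod 36 = 22, so u_{2002} = u_{22} = 8.

8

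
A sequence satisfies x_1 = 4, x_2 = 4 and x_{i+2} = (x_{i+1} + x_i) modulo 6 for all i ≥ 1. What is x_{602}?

Listing terms: x_1 = 4; x_2 = 4; x_3 = 2; x_4 = 0; x_5 = 2; x_6 = 2; x_7 = 4; x_8 = 0; x_9 = 4; x_{10} = 4.
Since (x_9, x_{10}) = (x_1, x_2) = (4, 4) (two consecutive terms determine the rest), the sequence is periodic with period 8.
(602 - 1) mod 8 = 1, so x_{602} = x_2 = 4.

4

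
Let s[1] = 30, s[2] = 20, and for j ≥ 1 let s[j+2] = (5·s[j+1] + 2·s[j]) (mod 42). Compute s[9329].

Computing terms: s[1] = 30; s[2] = 20; s[3] = 34; s[4] = 0; s[5] = 26; s[6] = 4; s[7] = 30; s[8] = 32; s[9] = 10; s[10] = 30; s[11] = 2; s[12] = 28; s[13] = 18; s[14] = 20; s[15] = 10; s[16] = 6; s[17] = 8; s[18] = 10; s[19] = 24; s[20] = 14; s[21] = 34; s[22] = 30; s[23] = 8; s[24] = 16; s[25] = 12; s[26] = 8; s[27] = 22; s[28] = 0; s[29] = 2; s[30] = 10; s[31] = 12; s[32] = 38; s[33] = 4; s[34] = 12; s[35] = 26; s[36] = 28; s[37] = 24; s[38] = 8; s[39] = 4; s[40] = 36; s[41] = 20; s[42] = 4; s[43] = 18; s[44] = 14; s[45] = 22; s[46] = 12; s[47] = 20; s[48] = 40; s[49] = 30; s[50] = 20.
Since (s[49], s[50]) = (s[1], s[2]) = (30, 20) (two consecutive terms determine the rest), the sequence is periodic with period 48.
So s[9329] = s[1 + ((9329-1) mod 48)] = s[17] = 8.

8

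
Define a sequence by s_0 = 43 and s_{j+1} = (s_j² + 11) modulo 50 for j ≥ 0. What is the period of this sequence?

s_0 = 43; s_1 = 10; s_2 = 11; s_3 = 32; s_4 = 35; s_5 = 36; s_6 = 7; s_7 = 10.
Since s_7 = s_1 = 10, the sequence is eventually periodic: after a pre-period of length 1 it cycles with period 6.

6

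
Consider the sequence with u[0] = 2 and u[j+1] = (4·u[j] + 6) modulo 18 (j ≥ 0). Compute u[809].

8

u[0] = 2, u[1] = 14, u[2] = 8, u[3] = 2.
Since u[3] = u[0] = 2, the sequence is periodic with period 3.
(809 - 0) mod 3 = 2, so u[809] = u[2] = 8.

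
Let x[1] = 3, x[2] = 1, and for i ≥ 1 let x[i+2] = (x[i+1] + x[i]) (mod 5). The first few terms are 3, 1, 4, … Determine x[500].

3

x[1] = 3; x[2] = 1; x[3] = 4; x[4] = 0; x[5] = 4; x[6] = 4; x[7] = 3; x[8] = 2; x[9] = 0; x[10] = 2; x[11] = 2; x[12] = 4; x[13] = 1; x[14] = 0; x[15] = 1; x[16] = 1; x[17] = 2; x[18] = 3; x[19] = 0; x[20] = 3; x[21] = 3; x[22] = 1.
The sequence repeats with period 20.
So x[500] = x[1 + ((500-1) mod 20)] = x[20] = 3.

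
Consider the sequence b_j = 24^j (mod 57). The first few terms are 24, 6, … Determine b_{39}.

30

Listing terms: b_1 = 24, b_2 = 6, b_3 = 30, b_4 = 36, b_5 = 9, b_6 = 45, b_7 = 54, b_8 = 42, b_9 = 39, b_{10} = 24.
The sequence repeats with period 9.
(39 - 1) mod 9 = 2, so b_{39} = b_3 = 30.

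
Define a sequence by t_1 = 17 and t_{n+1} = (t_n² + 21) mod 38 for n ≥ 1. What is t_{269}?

We have t_1 = 17, t_2 = 6, t_3 = 19, t_4 = 2, t_5 = 25, t_6 = 0, t_7 = 21, t_8 = 6.
Since t_8 = t_2 = 6, the sequence is eventually periodic: after a pre-period of length 1 it cycles with period 6.
For n ≥ 2, t_n depends only on (n - 2) mod 6. (269 - 2) mod 6 = 3, so t_{269} = t_5 = 25.

25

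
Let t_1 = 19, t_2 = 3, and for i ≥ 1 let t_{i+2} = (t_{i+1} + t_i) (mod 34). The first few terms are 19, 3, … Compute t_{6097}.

Listing terms: t_1 = 19, t_2 = 3, t_3 = 22, t_4 = 25, t_5 = 13, t_6 = 4, t_7 = 17, t_8 = 21, t_9 = 4, t_{10} = 25, t_{11} = 29, t_{12} = 20, t_{13} = 15, t_{14} = 1, t_{15} = 16, t_{16} = 17, t_{17} = 33, t_{18} = 16, t_{19} = 15, t_{20} = 31, t_{21} = 12, t_{22} = 9, t_{23} = 21, t_{24} = 30, t_{25} = 17, t_{26} = 13, t_{27} = 30, t_{28} = 9, t_{29} = 5, t_{30} = 14, t_{31} = 19, t_{32} = 33, t_{33} = 18, t_{34} = 17, t_{35} = 1, t_{36} = 18, t_{37} = 19, t_{38} = 3.
The sequence repeats with period 36.
So t_{6097} = t_{1 + ((6097-1) mod 36)} = t_{13} = 15.

15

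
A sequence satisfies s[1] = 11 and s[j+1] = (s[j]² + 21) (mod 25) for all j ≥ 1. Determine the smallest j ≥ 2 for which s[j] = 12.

Listing terms: s[1] = 11,  s[2] = 17,  s[3] = 10,  s[4] = 21,  s[5] = 12,  s[6] = 15,  s[7] = 21.
Since s[7] = s[4] = 21, the sequence is eventually periodic: after a pre-period of length 3 it cycles with period 3.
The value 12 first appears (with j ≥ 2) at s[5].

5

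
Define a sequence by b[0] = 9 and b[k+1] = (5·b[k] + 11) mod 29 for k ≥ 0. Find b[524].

21

Listing terms: b[0] = 9, b[1] = 27, b[2] = 1, b[3] = 16, b[4] = 4, b[5] = 2, b[6] = 21, b[7] = 0, b[8] = 11, b[9] = 8, b[10] = 22, b[11] = 5, b[12] = 7, b[13] = 17, b[14] = 9.
The sequence repeats with period 14.
So b[524] = b[0 + ((524-0) mod 14)] = b[6] = 21.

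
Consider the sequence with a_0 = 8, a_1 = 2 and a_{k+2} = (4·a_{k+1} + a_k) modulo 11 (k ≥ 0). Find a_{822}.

5

Listing terms: a_0 = 8, a_1 = 2, a_2 = 5, a_3 = 0, a_4 = 5, a_5 = 9, a_6 = 8, a_7 = 8, a_8 = 7, a_9 = 3, a_{10} = 8, a_{11} = 2.
The sequence repeats with period 10.
(822 - 0) mod 10 = 2, so a_{822} = a_2 = 5.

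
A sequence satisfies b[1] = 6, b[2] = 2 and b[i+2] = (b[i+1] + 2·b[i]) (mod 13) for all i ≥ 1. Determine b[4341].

10

We have b[1] = 6; b[2] = 2; b[3] = 1; b[4] = 5; b[5] = 7; b[6] = 4; b[7] = 5; b[8] = 0; b[9] = 10; b[10] = 10; b[11] = 4; b[12] = 11; b[13] = 6; b[14] = 2.
The sequence repeats with period 12.
So b[4341] = b[1 + ((4341-1) mod 12)] = b[9] = 10.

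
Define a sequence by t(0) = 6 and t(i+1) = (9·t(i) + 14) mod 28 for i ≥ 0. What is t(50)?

10

Listing terms: t(0) = 6, t(1) = 12, t(2) = 10, t(3) = 20, t(4) = 26, t(5) = 24, t(6) = 6.
Since t(6) = t(0) = 6, the sequence is periodic with period 6.
So t(50) = t(0 + ((50-0) mod 6)) = t(2) = 10.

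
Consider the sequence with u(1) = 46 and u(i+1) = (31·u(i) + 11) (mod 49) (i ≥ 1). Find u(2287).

46

We have u(1) = 46; u(2) = 16; u(3) = 17; u(4) = 48; u(5) = 29; u(6) = 28; u(7) = 46.
Since u(7) = u(1) = 46, the sequence is periodic with period 6.
(2287 - 1) mod 6 = 0, so u(2287) = u(1) = 46.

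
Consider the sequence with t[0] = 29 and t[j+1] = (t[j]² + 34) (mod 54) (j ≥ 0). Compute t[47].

47

Listing terms: t[0] = 29; t[1] = 11; t[2] = 47; t[3] = 29.
The sequence repeats with period 3.
So t[47] = t[0 + ((47-0) mod 3)] = t[2] = 47.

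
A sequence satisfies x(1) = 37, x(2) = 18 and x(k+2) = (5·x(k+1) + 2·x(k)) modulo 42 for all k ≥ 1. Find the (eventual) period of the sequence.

Computing terms: x(1) = 37, x(2) = 18, x(3) = 38, x(4) = 16, x(5) = 30, x(6) = 14, x(7) = 4, x(8) = 6, x(9) = 38, x(10) = 34, x(11) = 36, x(12) = 38, x(13) = 10, x(14) = 0, x(15) = 20, x(16) = 16, x(17) = 36, x(18) = 2, x(19) = 40, x(20) = 36, x(21) = 8, x(22) = 28, x(23) = 30, x(24) = 38, x(25) = 40, x(26) = 24, x(27) = 32, x(28) = 40, x(29) = 12, x(30) = 14, x(31) = 10, x(32) = 36, x(33) = 32, x(34) = 22, x(35) = 6, x(36) = 32, x(37) = 4, x(38) = 0, x(39) = 8, x(40) = 40, x(41) = 6, x(42) = 26, x(43) = 16, x(44) = 6, x(45) = 20, x(46) = 28, x(47) = 12, x(48) = 32, x(49) = 16, x(50) = 18, x(51) = 38.
Since (x(50), x(51)) = (x(2), x(3)) = (18, 38) (two consecutive terms determine the rest), the sequence is eventually periodic: after a pre-period of length 1 it cycles with period 48.

48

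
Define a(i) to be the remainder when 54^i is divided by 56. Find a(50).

32

a(1) = 54,  a(2) = 4,  a(3) = 48,  a(4) = 16,  a(5) = 24,  a(6) = 8,  a(7) = 40,  a(8) = 32,  a(9) = 48.
Since a(9) = a(3) = 48, the sequence is eventually periodic: after a pre-period of length 2 it cycles with period 6.
For i ≥ 3, a(i) depends only on (i - 3) mod 6. (50 - 3) mod 6 = 5, so a(50) = a(8) = 32.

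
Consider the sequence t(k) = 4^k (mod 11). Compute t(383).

9

t(1) = 4; t(2) = 5; t(3) = 9; t(4) = 3; t(5) = 1; t(6) = 4.
The sequence repeats with period 5.
So t(383) = t(1 + ((383-1) mod 5)) = t(3) = 9.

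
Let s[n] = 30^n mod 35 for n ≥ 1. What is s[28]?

s[1] = 30, s[2] = 25, s[3] = 15, s[4] = 30.
The sequence repeats with period 3.
So s[28] = s[1 + ((28-1) mod 3)] = s[1] = 30.

30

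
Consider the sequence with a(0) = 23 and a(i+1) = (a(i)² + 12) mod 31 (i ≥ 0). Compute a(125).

Listing terms: a(0) = 23, a(1) = 14, a(2) = 22, a(3) = 0, a(4) = 12, a(5) = 1, a(6) = 13, a(7) = 26, a(8) = 6, a(9) = 17, a(10) = 22.
Since a(10) = a(2) = 22, the sequence is eventually periodic: after a pre-period of length 2 it cycles with period 8.
For i ≥ 2, a(i) depends only on (i - 2) mod 8. (125 - 2) mod 8 = 3, so a(125) = a(5) = 1.

1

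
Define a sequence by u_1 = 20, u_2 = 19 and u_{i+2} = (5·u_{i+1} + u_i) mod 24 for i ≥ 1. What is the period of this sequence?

24

u_1 = 20; u_2 = 19; u_3 = 19; u_4 = 18; u_5 = 13; u_6 = 11; u_7 = 20; u_8 = 15; u_9 = 23; u_{10} = 10; u_{11} = 1; u_{12} = 15; u_{13} = 4; u_{14} = 11; u_{15} = 11; u_{16} = 18; u_{17} = 5; u_{18} = 19; u_{19} = 4; u_{20} = 15; u_{21} = 7; u_{22} = 2; u_{23} = 17; u_{24} = 15; u_{25} = 20; u_{26} = 19.
Since (u_{25}, u_{26}) = (u_1, u_2) = (20, 19) (two consecutive terms determine the rest), the sequence is periodic with period 24.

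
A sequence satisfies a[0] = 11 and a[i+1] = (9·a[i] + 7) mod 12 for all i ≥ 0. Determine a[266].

We have a[0] = 11; a[1] = 10; a[2] = 1; a[3] = 4; a[4] = 7; a[5] = 10.
Since a[5] = a[1] = 10, the sequence is eventually periodic: after a pre-period of length 1 it cycles with period 4.
For i ≥ 1, a[i] depends only on (i - 1) mod 4. (266 - 1) mod 4 = 1, so a[266] = a[2] = 1.

1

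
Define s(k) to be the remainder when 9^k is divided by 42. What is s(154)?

s(0) = 1,  s(1) = 9,  s(2) = 39,  s(3) = 15,  s(4) = 9.
Since s(4) = s(1) = 9, the sequence is eventually periodic: after a pre-period of length 1 it cycles with period 3.
For k ≥ 1, s(k) depends only on (k - 1) mod 3. (154 - 1) mod 3 = 0, so s(154) = s(1) = 9.

9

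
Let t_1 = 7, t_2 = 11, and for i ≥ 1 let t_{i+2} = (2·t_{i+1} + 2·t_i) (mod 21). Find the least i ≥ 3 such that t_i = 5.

t_1 = 7, t_2 = 11, t_3 = 15, t_4 = 10, t_5 = 8, t_6 = 15, t_7 = 4, t_8 = 17, t_9 = 0, t_{10} = 13, t_{11} = 5, t_{12} = 15, t_{13} = 19, t_{14} = 5, t_{15} = 6, t_{16} = 1, t_{17} = 14, t_{18} = 9, t_{19} = 4, t_{20} = 5, t_{21} = 18, t_{22} = 4, t_{23} = 2, t_{24} = 12, t_{25} = 7, t_{26} = 17, t_{27} = 6, t_{28} = 4, t_{29} = 20, t_{30} = 6, t_{31} = 10, t_{32} = 11, t_{33} = 0, t_{34} = 1, t_{35} = 2, t_{36} = 6, t_{37} = 16, t_{38} = 2, t_{39} = 15, t_{40} = 13, t_{41} = 14, t_{42} = 12, t_{43} = 10, t_{44} = 2, t_{45} = 3, t_{46} = 10, t_{47} = 5, t_{48} = 9, t_{49} = 7, t_{50} = 11.
The sequence repeats with period 48.
The value 5 first appears (with i ≥ 3) at t_{11}.

11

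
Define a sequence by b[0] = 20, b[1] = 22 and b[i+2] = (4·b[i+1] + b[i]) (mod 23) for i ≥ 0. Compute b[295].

12

Listing terms: b[0] = 20, b[1] = 22, b[2] = 16, b[3] = 17, b[4] = 15, b[5] = 8, b[6] = 1, b[7] = 12, b[8] = 3, b[9] = 1, b[10] = 7, b[11] = 6, b[12] = 8, b[13] = 15, b[14] = 22, b[15] = 11, b[16] = 20, b[17] = 22.
Since (b[16], b[17]) = (b[0], b[1]) = (20, 22) (two consecutive terms determine the rest), the sequence is periodic with period 16.
(295 - 0) mod 16 = 7, so b[295] = b[7] = 12.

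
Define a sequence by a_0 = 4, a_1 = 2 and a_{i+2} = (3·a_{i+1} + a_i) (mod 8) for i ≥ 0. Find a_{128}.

2

Computing terms: a_0 = 4,  a_1 = 2,  a_2 = 2,  a_3 = 0,  a_4 = 2,  a_5 = 6,  a_6 = 4,  a_7 = 2.
Since (a_6, a_7) = (a_0, a_1) = (4, 2) (two consecutive terms determine the rest), the sequence is periodic with period 6.
(128 - 0) mod 6 = 2, so a_{128} = a_2 = 2.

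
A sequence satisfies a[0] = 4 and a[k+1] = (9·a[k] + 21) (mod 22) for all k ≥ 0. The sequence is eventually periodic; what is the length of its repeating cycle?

10

We have a[0] = 4, a[1] = 13, a[2] = 6, a[3] = 9, a[4] = 14, a[5] = 15, a[6] = 2, a[7] = 17, a[8] = 20, a[9] = 3, a[10] = 4.
Since a[10] = a[0] = 4, the sequence is periodic with period 10.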